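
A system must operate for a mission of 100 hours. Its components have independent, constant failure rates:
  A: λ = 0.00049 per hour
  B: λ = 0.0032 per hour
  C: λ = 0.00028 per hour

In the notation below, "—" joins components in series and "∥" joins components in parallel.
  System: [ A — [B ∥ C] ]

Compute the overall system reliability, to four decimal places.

0.9450

R(A) = exp(−0.00049 × 100) = 0.952181
R(B) = exp(−0.0032 × 100) = 0.726149
R(C) = exp(−0.00028 × 100) = 0.972388
Parallel (B and C): 1 − (1 − 0.726149)(1 − 0.972388) = 0.992438
Series (A and [0.992438]): 0.952181 × 0.992438 = 0.9450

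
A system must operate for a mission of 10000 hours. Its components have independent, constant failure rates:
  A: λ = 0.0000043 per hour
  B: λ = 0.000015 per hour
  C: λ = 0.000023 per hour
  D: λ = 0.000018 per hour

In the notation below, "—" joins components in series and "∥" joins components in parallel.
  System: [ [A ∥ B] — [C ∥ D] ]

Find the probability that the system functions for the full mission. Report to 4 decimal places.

0.9605

R(A) = exp(−0.0000043 × 10000) = 0.957911
R(B) = exp(−0.000015 × 10000) = 0.860708
R(C) = exp(−0.000023 × 10000) = 0.794534
R(D) = exp(−0.000018 × 10000) = 0.835270
Parallel (A and B): 1 − (1 − 0.957911)(1 − 0.860708) = 0.994137
Parallel (C and D): 1 − (1 − 0.794534)(1 − 0.835270) = 0.966154
Series ([0.994137] and [0.966154]): 0.994137 × 0.966154 = 0.9605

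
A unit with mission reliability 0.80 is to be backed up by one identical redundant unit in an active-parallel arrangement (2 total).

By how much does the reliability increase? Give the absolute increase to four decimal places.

R_before = 0.80
R_after = 1 − (1 − 0.80)^2 = 0.9600
ΔR = 0.9600 − 0.80 = 0.1600

0.1600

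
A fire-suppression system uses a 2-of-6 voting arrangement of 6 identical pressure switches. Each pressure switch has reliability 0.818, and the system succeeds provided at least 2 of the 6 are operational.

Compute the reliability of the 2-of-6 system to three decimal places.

0.999

R = Σ_{i=2}^{6} C(6,i) p^i (1−p)^{6−i} with p = 0.818
C(6,2)·0.818^2·0.182^4 = 0.01101
C(6,3)·0.818^3·0.182^3 = 0.06599
C(6,4)·0.818^4·0.182^2 = 0.22246
C(6,5)·0.818^5·0.182^1 = 0.39993
C(6,6)·0.818^6·0.182^0 = 0.29958
Sum = 0.999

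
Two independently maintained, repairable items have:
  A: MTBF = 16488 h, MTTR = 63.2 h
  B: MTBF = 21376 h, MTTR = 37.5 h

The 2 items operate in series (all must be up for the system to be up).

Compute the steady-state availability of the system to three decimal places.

0.994

A(A) = MTBF/(MTBF+MTTR) = 16488/(16488+63.2) = 0.996182
A(B) = MTBF/(MTBF+MTTR) = 21376/(21376+37.5) = 0.998249
Series availability: 0.996182 × 0.998249 = 0.994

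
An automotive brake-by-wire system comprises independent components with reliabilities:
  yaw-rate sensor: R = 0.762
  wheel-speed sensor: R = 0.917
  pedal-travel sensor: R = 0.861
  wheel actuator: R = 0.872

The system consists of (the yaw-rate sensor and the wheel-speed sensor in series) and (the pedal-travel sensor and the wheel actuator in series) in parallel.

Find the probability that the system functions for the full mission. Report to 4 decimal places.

0.9249

Series (yaw-rate sensor and wheel-speed sensor): 0.762000 × 0.917000 = 0.698754
Series (pedal-travel sensor and wheel actuator): 0.861000 × 0.872000 = 0.750792
Parallel ([0.698754] and [0.750792]): 1 − (1 − 0.698754)(1 − 0.750792) = 0.9249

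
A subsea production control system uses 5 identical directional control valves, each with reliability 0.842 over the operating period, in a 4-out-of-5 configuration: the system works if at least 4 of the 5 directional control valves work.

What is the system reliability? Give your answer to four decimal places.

0.8203

R = Σ_{i=4}^{5} C(5,i) p^i (1−p)^{5−i} with p = 0.842
C(5,4)·0.842^4·0.158^1 = 0.397078
C(5,5)·0.842^5·0.158^0 = 0.423214
Sum = 0.8203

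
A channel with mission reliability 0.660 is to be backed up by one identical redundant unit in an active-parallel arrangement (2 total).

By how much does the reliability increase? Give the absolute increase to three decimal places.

0.224

R_before = 0.660
R_after = 1 − (1 − 0.660)^2 = 0.884
ΔR = 0.884 − 0.660 = 0.224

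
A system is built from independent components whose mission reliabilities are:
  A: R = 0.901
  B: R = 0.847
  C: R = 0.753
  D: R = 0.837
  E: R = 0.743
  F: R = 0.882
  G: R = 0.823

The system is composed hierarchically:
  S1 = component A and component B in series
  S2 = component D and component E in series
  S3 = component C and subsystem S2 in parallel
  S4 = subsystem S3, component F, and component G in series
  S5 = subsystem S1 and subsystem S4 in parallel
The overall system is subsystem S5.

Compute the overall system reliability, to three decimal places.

0.919

Series (A and B): 0.90100 × 0.84700 = 0.76315
Series (D and E): 0.83700 × 0.74300 = 0.62189
Parallel (C and [0.62189]): 1 − (1 − 0.75300)(1 − 0.62189) = 0.90661
Series ([0.90661], F, and G): 0.90661 × 0.88200 × 0.82300 = 0.65810
Parallel ([0.76315] and [0.65810]): 1 − (1 − 0.76315)(1 − 0.65810) = 0.919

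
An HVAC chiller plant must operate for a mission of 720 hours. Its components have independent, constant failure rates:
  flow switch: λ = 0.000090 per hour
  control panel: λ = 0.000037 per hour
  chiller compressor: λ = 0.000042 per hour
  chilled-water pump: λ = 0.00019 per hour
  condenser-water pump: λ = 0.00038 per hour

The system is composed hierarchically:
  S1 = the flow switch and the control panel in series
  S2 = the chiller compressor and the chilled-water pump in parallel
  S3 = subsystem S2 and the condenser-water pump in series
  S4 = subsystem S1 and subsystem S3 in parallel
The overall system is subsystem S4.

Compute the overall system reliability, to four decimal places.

R(flow switch) = exp(−0.000090 × 720) = 0.937255
R(control panel) = exp(−0.000037 × 720) = 0.973712
R(chiller compressor) = exp(−0.000042 × 720) = 0.970213
R(chilled-water pump) = exp(−0.00019 × 720) = 0.872145
R(condenser-water pump) = exp(−0.00038 × 720) = 0.760636
Series (flow switch and control panel): 0.937255 × 0.973712 = 0.912616
Parallel (chiller compressor and chilled-water pump): 1 − (1 − 0.970213)(1 − 0.872145) = 0.996192
Series ([0.996192] and condenser-water pump): 0.996192 × 0.760636 = 0.757739
Parallel ([0.912616] and [0.757739]): 1 − (1 − 0.912616)(1 − 0.757739) = 0.9788

0.9788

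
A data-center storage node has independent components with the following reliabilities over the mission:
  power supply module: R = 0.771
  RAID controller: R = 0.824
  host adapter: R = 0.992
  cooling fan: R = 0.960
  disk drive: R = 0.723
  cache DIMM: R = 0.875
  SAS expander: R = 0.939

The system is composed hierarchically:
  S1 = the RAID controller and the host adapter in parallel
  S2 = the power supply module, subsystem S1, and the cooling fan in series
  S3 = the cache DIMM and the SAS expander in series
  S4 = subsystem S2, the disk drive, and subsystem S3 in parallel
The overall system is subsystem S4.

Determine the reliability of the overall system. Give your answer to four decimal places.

0.9871

Parallel (RAID controller and host adapter): 1 − (1 − 0.824000)(1 − 0.992000) = 0.998592
Series (power supply module, [0.998592], and cooling fan): 0.771000 × 0.998592 × 0.960000 = 0.739118
Series (cache DIMM and SAS expander): 0.875000 × 0.939000 = 0.821625
Parallel ([0.739118], disk drive, and [0.821625]): 1 − (1 − 0.739118)(1 − 0.723000)(1 − 0.821625) = 0.9871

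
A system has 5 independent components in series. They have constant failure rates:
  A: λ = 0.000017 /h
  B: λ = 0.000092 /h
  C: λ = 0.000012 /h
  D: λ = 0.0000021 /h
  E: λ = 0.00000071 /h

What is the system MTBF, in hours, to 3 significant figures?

Series of exponential components: λ_sys = Σ λ_i
λ_sys = 0.000017 + 0.000092 + 0.000012 + 0.0000021 + 0.00000071 = 1.2381e-04 /h
MTBF = 1 / λ_sys = 8080 h

8080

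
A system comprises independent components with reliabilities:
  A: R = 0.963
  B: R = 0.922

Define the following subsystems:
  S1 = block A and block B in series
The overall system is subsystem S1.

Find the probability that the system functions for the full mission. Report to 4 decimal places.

0.8879

Series (A and B): 0.963000 × 0.922000 = 0.8879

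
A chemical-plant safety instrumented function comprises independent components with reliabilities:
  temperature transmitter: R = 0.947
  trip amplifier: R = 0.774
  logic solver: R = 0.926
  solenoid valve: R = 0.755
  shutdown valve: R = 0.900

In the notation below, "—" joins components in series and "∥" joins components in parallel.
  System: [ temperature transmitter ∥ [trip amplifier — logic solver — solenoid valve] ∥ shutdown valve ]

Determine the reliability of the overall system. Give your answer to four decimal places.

Series (trip amplifier, logic solver, and solenoid valve): 0.774000 × 0.926000 × 0.755000 = 0.541127
Parallel (temperature transmitter, [0.541127], and shutdown valve): 1 − (1 − 0.947000)(1 − 0.541127)(1 − 0.900000) = 0.9976

0.9976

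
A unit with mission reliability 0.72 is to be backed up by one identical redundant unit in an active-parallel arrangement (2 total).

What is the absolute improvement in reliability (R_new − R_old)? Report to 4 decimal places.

0.2016

R_before = 0.72
R_after = 1 − (1 − 0.72)^2 = 0.9216
ΔR = 0.9216 − 0.72 = 0.2016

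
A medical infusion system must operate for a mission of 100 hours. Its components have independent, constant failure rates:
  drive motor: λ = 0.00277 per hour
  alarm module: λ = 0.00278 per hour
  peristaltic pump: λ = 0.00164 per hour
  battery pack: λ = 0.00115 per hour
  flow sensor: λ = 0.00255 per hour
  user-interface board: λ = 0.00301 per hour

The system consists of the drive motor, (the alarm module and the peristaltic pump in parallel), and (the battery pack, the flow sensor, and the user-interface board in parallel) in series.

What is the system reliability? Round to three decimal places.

R(drive motor) = exp(−0.00277 × 100) = 0.75805
R(alarm module) = exp(−0.00278 × 100) = 0.75730
R(peristaltic pump) = exp(−0.00164 × 100) = 0.84874
R(battery pack) = exp(−0.00115 × 100) = 0.89137
R(flow sensor) = exp(−0.00255 × 100) = 0.77492
R(user-interface board) = exp(−0.00301 × 100) = 0.74008
Parallel (alarm module and peristaltic pump): 1 − (1 − 0.75730)(1 − 0.84874) = 0.96329
Parallel (battery pack, flow sensor, and user-interface board): 1 − (1 − 0.89137)(1 − 0.77492)(1 − 0.74008) = 0.99364
Series (drive motor, [0.96329], and [0.99364]): 0.75805 × 0.96329 × 0.99364 = 0.726

0.726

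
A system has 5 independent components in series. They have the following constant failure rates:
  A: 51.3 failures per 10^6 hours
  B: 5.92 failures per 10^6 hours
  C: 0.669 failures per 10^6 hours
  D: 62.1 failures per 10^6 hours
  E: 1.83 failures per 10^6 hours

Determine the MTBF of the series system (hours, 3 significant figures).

8210

Series of exponential components: λ_sys = Σ λ_i
λ_sys = 0.0000513 + 0.00000592 + 0.000000669 + 0.0000621 + 0.00000183 = 1.2182e-04 /h
MTBF = 1 / λ_sys = 8210 h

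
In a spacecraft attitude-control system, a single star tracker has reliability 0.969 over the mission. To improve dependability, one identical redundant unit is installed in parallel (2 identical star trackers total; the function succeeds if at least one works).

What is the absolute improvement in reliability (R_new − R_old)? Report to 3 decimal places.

0.030

R_before = 0.969
R_after = 1 − (1 − 0.969)^2 = 0.999
ΔR = 0.999 − 0.969 = 0.030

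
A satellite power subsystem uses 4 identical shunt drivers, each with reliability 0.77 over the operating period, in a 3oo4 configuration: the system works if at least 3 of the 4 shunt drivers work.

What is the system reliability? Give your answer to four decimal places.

R = Σ_{i=3}^{4} C(4,i) p^i (1−p)^{4−i} with p = 0.77
C(4,3)·0.77^3·0.23^1 = 0.420010
C(4,4)·0.77^4·0.23^0 = 0.351530
Sum = 0.7715

0.7715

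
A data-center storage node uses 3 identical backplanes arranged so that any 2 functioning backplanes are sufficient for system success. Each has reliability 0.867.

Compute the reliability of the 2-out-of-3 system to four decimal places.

0.9516

R = Σ_{i=2}^{3} C(3,i) p^i (1−p)^{3−i} with p = 0.867
C(3,2)·0.867^2·0.133^1 = 0.299924
C(3,3)·0.867^3·0.133^0 = 0.651714
Sum = 0.9516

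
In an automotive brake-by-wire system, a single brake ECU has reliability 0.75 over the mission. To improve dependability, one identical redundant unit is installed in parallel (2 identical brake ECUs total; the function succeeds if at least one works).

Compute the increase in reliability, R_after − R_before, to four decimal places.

R_before = 0.75
R_after = 1 − (1 − 0.75)^2 = 0.9375
ΔR = 0.9375 − 0.75 = 0.1875

0.1875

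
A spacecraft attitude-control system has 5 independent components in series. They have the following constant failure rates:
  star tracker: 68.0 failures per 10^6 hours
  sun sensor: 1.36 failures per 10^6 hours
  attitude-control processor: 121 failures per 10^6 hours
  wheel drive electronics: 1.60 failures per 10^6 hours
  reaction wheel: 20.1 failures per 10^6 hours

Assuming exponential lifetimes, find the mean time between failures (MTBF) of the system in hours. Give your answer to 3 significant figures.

Series of exponential components: λ_sys = Σ λ_i
λ_sys = 0.0000680 + 0.00000136 + 0.000121 + 0.00000160 + 0.0000201 = 2.1206e-04 /h
MTBF = 1 / λ_sys = 4720 h

4720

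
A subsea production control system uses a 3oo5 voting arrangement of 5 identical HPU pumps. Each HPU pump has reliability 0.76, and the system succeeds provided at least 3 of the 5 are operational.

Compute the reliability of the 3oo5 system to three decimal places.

0.907

R = Σ_{i=3}^{5} C(5,i) p^i (1−p)^{5−i} with p = 0.76
C(5,3)·0.76^3·0.24^2 = 0.25285
C(5,4)·0.76^4·0.24^1 = 0.40035
C(5,5)·0.76^5·0.24^0 = 0.25355
Sum = 0.907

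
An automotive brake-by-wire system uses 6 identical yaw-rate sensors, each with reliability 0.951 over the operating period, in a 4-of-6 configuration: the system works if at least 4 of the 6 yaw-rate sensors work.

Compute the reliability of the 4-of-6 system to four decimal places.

R = Σ_{i=4}^{6} C(6,i) p^i (1−p)^{6−i} with p = 0.951
C(6,4)·0.951^4·0.049^2 = 0.029458
C(6,5)·0.951^5·0.049^1 = 0.228691
C(6,6)·0.951^6·0.049^0 = 0.739747
Sum = 0.9979

0.9979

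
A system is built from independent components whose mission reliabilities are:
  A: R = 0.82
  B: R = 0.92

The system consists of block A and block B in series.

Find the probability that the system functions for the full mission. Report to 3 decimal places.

0.754

Series (A and B): 0.82000 × 0.92000 = 0.754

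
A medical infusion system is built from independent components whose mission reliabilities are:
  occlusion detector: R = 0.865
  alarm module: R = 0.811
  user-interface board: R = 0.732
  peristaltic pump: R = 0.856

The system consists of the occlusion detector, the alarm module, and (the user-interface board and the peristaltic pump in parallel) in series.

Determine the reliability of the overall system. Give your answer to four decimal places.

Parallel (user-interface board and peristaltic pump): 1 − (1 − 0.732000)(1 − 0.856000) = 0.961408
Series (occlusion detector, alarm module, and [0.961408]): 0.865000 × 0.811000 × 0.961408 = 0.6744

0.6744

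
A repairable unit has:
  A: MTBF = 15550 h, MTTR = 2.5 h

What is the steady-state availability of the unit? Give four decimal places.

0.9998

A(A) = MTBF/(MTBF+MTTR) = 15550/(15550+2.5) = 0.9998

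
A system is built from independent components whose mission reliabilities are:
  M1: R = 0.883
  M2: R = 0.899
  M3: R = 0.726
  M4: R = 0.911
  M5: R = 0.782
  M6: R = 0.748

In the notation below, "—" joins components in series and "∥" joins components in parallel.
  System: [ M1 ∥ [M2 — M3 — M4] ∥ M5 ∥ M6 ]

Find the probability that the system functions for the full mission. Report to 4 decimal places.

0.9974

Series (M2, M3, and M4): 0.899000 × 0.726000 × 0.911000 = 0.594586
Parallel (M1, [0.594586], M5, and M6): 1 − (1 − 0.883000)(1 − 0.594586)(1 − 0.782000)(1 − 0.748000) = 0.9974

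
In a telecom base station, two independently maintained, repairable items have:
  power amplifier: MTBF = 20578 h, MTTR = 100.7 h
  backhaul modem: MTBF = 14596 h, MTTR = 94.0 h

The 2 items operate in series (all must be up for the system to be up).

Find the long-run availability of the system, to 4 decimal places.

0.9888

A(power amplifier) = MTBF/(MTBF+MTTR) = 20578/(20578+100.7) = 0.995130
A(backhaul modem) = MTBF/(MTBF+MTTR) = 14596/(14596+94.0) = 0.993601
Series availability: 0.995130 × 0.993601 = 0.9888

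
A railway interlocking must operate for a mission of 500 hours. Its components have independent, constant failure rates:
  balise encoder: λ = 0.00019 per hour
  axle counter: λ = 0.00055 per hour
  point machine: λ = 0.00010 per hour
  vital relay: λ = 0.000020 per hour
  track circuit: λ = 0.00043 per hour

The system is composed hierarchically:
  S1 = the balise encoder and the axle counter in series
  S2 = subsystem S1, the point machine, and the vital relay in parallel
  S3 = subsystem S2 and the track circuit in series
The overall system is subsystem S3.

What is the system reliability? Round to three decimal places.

0.806

R(balise encoder) = exp(−0.00019 × 500) = 0.90937
R(axle counter) = exp(−0.00055 × 500) = 0.75957
R(point machine) = exp(−0.00010 × 500) = 0.95123
R(vital relay) = exp(−0.000020 × 500) = 0.99005
R(track circuit) = exp(−0.00043 × 500) = 0.80654
Series (balise encoder and axle counter): 0.90937 × 0.75957 = 0.69073
Parallel ([0.69073], point machine, and vital relay): 1 − (1 − 0.69073)(1 − 0.95123)(1 − 0.99005) = 0.99985
Series ([0.99985] and track circuit): 0.99985 × 0.80654 = 0.806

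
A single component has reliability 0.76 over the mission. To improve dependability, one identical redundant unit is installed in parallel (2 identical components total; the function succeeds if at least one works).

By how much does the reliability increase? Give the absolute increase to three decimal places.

0.182

R_before = 0.76
R_after = 1 − (1 − 0.76)^2 = 0.942
ΔR = 0.942 − 0.76 = 0.182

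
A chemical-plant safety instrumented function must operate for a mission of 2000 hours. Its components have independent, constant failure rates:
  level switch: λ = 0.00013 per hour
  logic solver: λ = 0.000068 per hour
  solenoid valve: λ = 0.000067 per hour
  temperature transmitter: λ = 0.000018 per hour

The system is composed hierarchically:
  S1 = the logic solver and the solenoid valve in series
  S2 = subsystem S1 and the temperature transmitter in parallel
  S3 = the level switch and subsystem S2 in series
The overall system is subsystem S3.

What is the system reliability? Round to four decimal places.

0.7646

R(level switch) = exp(−0.00013 × 2000) = 0.771052
R(logic solver) = exp(−0.000068 × 2000) = 0.872843
R(solenoid valve) = exp(−0.000067 × 2000) = 0.874590
R(temperature transmitter) = exp(−0.000018 × 2000) = 0.964640
Series (logic solver and solenoid valve): 0.872843 × 0.874590 = 0.763380
Parallel ([0.763380] and temperature transmitter): 1 − (1 − 0.763380)(1 − 0.964640) = 0.991633
Series (level switch and [0.991633]): 0.771052 × 0.991633 = 0.7646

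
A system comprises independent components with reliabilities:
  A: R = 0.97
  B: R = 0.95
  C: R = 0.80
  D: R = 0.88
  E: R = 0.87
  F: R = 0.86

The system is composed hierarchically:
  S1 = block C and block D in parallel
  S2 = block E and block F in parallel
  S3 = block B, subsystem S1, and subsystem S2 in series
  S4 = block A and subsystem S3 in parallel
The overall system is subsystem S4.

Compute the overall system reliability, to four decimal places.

Parallel (C and D): 1 − (1 − 0.800000)(1 − 0.880000) = 0.976000
Parallel (E and F): 1 − (1 − 0.870000)(1 − 0.860000) = 0.981800
Series (B, [0.976000], and [0.981800]): 0.950000 × 0.976000 × 0.981800 = 0.910325
Parallel (A and [0.910325]): 1 − (1 − 0.970000)(1 − 0.910325) = 0.9973

0.9973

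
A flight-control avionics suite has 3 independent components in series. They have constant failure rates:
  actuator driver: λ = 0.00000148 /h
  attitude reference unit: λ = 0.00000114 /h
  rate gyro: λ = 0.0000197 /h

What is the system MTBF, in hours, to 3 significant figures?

44800

Series of exponential components: λ_sys = Σ λ_i
λ_sys = 0.00000148 + 0.00000114 + 0.0000197 = 2.2320e-05 /h
MTBF = 1 / λ_sys = 44800 h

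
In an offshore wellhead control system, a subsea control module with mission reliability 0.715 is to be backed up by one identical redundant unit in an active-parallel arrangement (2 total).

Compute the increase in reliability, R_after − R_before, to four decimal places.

R_before = 0.715
R_after = 1 − (1 − 0.715)^2 = 0.9188
ΔR = 0.9188 − 0.715 = 0.2038

0.2038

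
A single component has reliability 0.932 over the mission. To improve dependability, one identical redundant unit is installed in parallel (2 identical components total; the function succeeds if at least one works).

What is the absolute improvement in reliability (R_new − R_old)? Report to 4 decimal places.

R_before = 0.932
R_after = 1 − (1 − 0.932)^2 = 0.9954
ΔR = 0.9954 − 0.932 = 0.0634

0.0634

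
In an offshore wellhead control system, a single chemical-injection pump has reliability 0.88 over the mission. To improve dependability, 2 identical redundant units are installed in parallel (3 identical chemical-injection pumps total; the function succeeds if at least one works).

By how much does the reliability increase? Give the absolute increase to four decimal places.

0.1183

R_before = 0.88
R_after = 1 − (1 − 0.88)^3 = 0.9983
ΔR = 0.9983 − 0.88 = 0.1183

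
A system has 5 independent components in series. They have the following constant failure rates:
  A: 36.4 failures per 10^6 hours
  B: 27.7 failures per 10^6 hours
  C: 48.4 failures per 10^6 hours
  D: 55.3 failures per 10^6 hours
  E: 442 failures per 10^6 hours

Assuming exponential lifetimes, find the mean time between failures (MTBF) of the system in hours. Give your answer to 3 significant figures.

1640

Series of exponential components: λ_sys = Σ λ_i
λ_sys = 0.0000364 + 0.0000277 + 0.0000484 + 0.0000553 + 0.000442 = 6.0980e-04 /h
MTBF = 1 / λ_sys = 1640 h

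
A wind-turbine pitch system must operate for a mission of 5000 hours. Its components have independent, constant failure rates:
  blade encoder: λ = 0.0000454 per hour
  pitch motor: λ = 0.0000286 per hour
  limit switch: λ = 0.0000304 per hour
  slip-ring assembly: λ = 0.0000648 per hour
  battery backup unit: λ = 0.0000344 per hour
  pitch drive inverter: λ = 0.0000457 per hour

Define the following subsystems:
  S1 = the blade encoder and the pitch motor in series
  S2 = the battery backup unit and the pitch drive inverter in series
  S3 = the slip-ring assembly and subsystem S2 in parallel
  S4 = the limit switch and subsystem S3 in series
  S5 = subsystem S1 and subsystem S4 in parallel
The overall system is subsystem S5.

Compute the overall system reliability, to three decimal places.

0.932

R(blade encoder) = exp(−0.0000454 × 5000) = 0.79692
R(pitch motor) = exp(−0.0000286 × 5000) = 0.86675
R(limit switch) = exp(−0.0000304 × 5000) = 0.85899
R(slip-ring assembly) = exp(−0.0000648 × 5000) = 0.72325
R(battery backup unit) = exp(−0.0000344 × 5000) = 0.84198
R(pitch drive inverter) = exp(−0.0000457 × 5000) = 0.79573
Series (blade encoder and pitch motor): 0.79692 × 0.86675 = 0.69073
Series (battery backup unit and pitch drive inverter): 0.84198 × 0.79573 = 0.66999
Parallel (slip-ring assembly and [0.66999]): 1 − (1 − 0.72325)(1 − 0.66999) = 0.90867
Series (limit switch and [0.90867]): 0.85899 × 0.90867 = 0.78054
Parallel ([0.69073] and [0.78054]): 1 − (1 − 0.69073)(1 − 0.78054) = 0.932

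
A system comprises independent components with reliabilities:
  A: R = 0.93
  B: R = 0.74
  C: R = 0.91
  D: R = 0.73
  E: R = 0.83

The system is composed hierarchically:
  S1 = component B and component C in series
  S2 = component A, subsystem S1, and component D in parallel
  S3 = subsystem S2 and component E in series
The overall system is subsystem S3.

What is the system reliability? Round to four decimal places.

0.8249

Series (B and C): 0.740000 × 0.910000 = 0.673400
Parallel (A, [0.673400], and D): 1 − (1 − 0.930000)(1 − 0.673400)(1 − 0.730000) = 0.993827
Series ([0.993827] and E): 0.993827 × 0.830000 = 0.8249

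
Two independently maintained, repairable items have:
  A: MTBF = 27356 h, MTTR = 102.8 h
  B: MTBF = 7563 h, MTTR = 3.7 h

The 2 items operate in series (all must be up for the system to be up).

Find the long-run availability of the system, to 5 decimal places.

0.99577

A(A) = MTBF/(MTBF+MTTR) = 27356/(27356+102.8) = 0.996256
A(B) = MTBF/(MTBF+MTTR) = 7563/(7563+3.7) = 0.999511
Series availability: 0.996256 × 0.999511 = 0.99577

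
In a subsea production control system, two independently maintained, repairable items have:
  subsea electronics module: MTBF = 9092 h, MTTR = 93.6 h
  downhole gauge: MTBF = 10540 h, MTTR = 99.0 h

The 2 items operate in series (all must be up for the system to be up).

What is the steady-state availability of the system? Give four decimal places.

0.9806

A(subsea electronics module) = MTBF/(MTBF+MTTR) = 9092/(9092+93.6) = 0.989810
A(downhole gauge) = MTBF/(MTBF+MTTR) = 10540/(10540+99.0) = 0.990695
Series availability: 0.989810 × 0.990695 = 0.9806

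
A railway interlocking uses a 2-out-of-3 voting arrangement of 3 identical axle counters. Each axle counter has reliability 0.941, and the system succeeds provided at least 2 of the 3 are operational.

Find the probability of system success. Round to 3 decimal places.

R = Σ_{i=2}^{3} C(3,i) p^i (1−p)^{3−i} with p = 0.941
C(3,2)·0.941^2·0.059^1 = 0.15673
C(3,3)·0.941^3·0.059^0 = 0.83324
Sum = 0.990

0.990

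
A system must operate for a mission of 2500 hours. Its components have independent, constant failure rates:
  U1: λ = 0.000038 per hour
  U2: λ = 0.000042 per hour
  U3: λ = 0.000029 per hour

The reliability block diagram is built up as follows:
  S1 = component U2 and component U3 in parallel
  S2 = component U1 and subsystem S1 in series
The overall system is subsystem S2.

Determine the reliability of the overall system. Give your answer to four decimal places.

0.9030

R(U1) = exp(−0.000038 × 2500) = 0.909373
R(U2) = exp(−0.000042 × 2500) = 0.900325
R(U3) = exp(−0.000029 × 2500) = 0.930066
Parallel (U2 and U3): 1 − (1 − 0.900325)(1 − 0.930066) = 0.993029
Series (U1 and [0.993029]): 0.909373 × 0.993029 = 0.9030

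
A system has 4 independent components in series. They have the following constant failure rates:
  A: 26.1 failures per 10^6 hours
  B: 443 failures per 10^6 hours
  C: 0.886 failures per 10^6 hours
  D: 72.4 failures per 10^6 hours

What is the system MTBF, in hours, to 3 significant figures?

Series of exponential components: λ_sys = Σ λ_i
λ_sys = 0.0000261 + 0.000443 + 0.000000886 + 0.0000724 = 5.4239e-04 /h
MTBF = 1 / λ_sys = 1840 h

1840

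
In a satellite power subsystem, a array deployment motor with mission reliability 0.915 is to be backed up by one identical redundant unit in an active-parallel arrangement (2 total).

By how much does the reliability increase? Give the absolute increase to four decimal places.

0.0778

R_before = 0.915
R_after = 1 − (1 − 0.915)^2 = 0.9928
ΔR = 0.9928 − 0.915 = 0.0778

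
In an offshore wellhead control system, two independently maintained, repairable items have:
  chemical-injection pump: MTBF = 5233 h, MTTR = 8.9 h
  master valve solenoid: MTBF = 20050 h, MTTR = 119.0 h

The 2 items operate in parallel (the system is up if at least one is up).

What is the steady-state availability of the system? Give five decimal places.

0.99999

A(chemical-injection pump) = MTBF/(MTBF+MTTR) = 5233/(5233+8.9) = 0.998302
A(master valve solenoid) = MTBF/(MTBF+MTTR) = 20050/(20050+119.0) = 0.994100
Parallel availability: 1 − (1 − 0.998302)(1 − 0.994100) = 0.99999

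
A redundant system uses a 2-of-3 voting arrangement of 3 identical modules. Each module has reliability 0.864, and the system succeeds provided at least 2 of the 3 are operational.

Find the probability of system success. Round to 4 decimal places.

0.9495

R = Σ_{i=2}^{3} C(3,i) p^i (1−p)^{3−i} with p = 0.864
C(3,2)·0.864^2·0.136^1 = 0.304570
C(3,3)·0.864^3·0.136^0 = 0.644973
Sum = 0.9495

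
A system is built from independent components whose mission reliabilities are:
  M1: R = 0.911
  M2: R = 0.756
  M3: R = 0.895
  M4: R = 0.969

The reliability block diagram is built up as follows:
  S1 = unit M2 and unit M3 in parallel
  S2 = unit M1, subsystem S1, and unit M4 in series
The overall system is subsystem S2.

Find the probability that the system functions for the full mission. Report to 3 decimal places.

0.860

Parallel (M2 and M3): 1 − (1 − 0.75600)(1 − 0.89500) = 0.97438
Series (M1, [0.97438], and M4): 0.91100 × 0.97438 × 0.96900 = 0.860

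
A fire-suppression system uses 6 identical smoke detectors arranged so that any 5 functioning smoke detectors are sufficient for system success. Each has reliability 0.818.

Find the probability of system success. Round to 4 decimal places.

R = Σ_{i=5}^{6} C(6,i) p^i (1−p)^{6−i} with p = 0.818
C(6,5)·0.818^5·0.182^1 = 0.399935
C(6,6)·0.818^6·0.182^0 = 0.299585
Sum = 0.6995

0.6995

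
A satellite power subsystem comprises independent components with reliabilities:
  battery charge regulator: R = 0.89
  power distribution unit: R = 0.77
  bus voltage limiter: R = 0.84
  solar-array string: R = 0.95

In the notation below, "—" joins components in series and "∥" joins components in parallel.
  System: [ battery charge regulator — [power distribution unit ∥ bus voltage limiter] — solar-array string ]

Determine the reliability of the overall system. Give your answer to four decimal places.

Parallel (power distribution unit and bus voltage limiter): 1 − (1 − 0.770000)(1 − 0.840000) = 0.963200
Series (battery charge regulator, [0.963200], and solar-array string): 0.890000 × 0.963200 × 0.950000 = 0.8144

0.8144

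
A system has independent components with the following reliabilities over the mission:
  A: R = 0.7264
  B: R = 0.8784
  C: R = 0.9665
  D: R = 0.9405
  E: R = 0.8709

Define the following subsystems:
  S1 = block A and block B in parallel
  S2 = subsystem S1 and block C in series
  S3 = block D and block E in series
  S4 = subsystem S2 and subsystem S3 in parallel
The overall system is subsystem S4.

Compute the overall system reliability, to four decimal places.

0.9881

Parallel (A and B): 1 − (1 − 0.726400)(1 − 0.878400) = 0.966730
Series ([0.966730] and C): 0.966730 × 0.966500 = 0.934345
Series (D and E): 0.940500 × 0.870900 = 0.819081
Parallel ([0.934345] and [0.819081]): 1 − (1 − 0.934345)(1 − 0.819081) = 0.9881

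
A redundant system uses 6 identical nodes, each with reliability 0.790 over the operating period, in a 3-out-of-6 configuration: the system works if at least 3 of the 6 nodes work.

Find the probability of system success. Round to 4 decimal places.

R = Σ_{i=3}^{6} C(6,i) p^i (1−p)^{6−i} with p = 0.790
C(6,3)·0.790^3·0.210^3 = 0.091321
C(6,4)·0.790^4·0.210^2 = 0.257655
C(6,5)·0.790^5·0.210^1 = 0.387709
C(6,6)·0.790^6·0.210^0 = 0.243087
Sum = 0.9798

0.9798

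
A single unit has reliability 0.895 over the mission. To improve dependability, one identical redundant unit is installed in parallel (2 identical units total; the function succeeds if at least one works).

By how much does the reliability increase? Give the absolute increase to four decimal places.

0.0940

R_before = 0.895
R_after = 1 − (1 − 0.895)^2 = 0.9890
ΔR = 0.9890 − 0.895 = 0.0940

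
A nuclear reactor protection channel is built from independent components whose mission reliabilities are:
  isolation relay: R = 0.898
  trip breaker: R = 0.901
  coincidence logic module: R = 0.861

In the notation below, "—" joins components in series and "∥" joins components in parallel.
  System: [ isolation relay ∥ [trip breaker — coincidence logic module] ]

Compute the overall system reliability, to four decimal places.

Series (trip breaker and coincidence logic module): 0.901000 × 0.861000 = 0.775761
Parallel (isolation relay and [0.775761]): 1 − (1 − 0.898000)(1 − 0.775761) = 0.9771

0.9771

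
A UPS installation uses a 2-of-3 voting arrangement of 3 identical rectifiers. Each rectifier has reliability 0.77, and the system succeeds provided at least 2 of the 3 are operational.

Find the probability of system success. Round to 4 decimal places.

R = Σ_{i=2}^{3} C(3,i) p^i (1−p)^{3−i} with p = 0.77
C(3,2)·0.77^2·0.23^1 = 0.409101
C(3,3)·0.77^3·0.23^0 = 0.456533
Sum = 0.8656

0.8656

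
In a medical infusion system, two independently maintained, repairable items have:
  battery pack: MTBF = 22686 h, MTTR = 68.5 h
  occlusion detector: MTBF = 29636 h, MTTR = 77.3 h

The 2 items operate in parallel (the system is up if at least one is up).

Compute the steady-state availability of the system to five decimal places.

A(battery pack) = MTBF/(MTBF+MTTR) = 22686/(22686+68.5) = 0.996990
A(occlusion detector) = MTBF/(MTBF+MTTR) = 29636/(29636+77.3) = 0.997398
Parallel availability: 1 − (1 − 0.996990)(1 − 0.997398) = 0.99999

0.99999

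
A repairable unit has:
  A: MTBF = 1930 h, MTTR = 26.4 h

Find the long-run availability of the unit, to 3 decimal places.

A(A) = MTBF/(MTBF+MTTR) = 1930/(1930+26.4) = 0.987

0.987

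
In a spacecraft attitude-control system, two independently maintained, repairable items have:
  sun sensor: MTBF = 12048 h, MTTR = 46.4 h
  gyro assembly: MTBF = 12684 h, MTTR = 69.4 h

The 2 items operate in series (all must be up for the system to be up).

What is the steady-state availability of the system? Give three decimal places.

A(sun sensor) = MTBF/(MTBF+MTTR) = 12048/(12048+46.4) = 0.996164
A(gyro assembly) = MTBF/(MTBF+MTTR) = 12684/(12684+69.4) = 0.994558
Series availability: 0.996164 × 0.994558 = 0.991

0.991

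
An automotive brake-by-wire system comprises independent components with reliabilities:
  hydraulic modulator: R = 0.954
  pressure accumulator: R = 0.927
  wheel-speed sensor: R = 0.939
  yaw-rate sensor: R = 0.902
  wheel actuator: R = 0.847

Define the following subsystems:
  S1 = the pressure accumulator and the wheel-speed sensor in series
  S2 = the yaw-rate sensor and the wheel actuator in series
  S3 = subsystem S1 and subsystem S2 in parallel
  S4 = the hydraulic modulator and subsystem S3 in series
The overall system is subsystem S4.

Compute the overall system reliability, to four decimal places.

Series (pressure accumulator and wheel-speed sensor): 0.927000 × 0.939000 = 0.870453
Series (yaw-rate sensor and wheel actuator): 0.902000 × 0.847000 = 0.763994
Parallel ([0.870453] and [0.763994]): 1 − (1 − 0.870453)(1 − 0.763994) = 0.969426
Series (hydraulic modulator and [0.969426]): 0.954000 × 0.969426 = 0.9248

0.9248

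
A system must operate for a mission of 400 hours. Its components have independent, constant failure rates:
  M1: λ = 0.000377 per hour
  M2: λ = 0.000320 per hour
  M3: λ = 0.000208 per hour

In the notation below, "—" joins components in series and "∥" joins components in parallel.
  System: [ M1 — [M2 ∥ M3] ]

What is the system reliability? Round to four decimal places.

R(M1) = exp(−0.000377 × 400) = 0.860020
R(M2) = exp(−0.000320 × 400) = 0.879853
R(M3) = exp(−0.000208 × 400) = 0.920167
Parallel (M2 and M3): 1 − (1 − 0.879853)(1 − 0.920167) = 0.990408
Series (M1 and [0.990408]): 0.860020 × 0.990408 = 0.8518

0.8518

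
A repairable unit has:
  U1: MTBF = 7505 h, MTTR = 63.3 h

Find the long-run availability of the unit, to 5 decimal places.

A(U1) = MTBF/(MTBF+MTTR) = 7505/(7505+63.3) = 0.99164

0.99164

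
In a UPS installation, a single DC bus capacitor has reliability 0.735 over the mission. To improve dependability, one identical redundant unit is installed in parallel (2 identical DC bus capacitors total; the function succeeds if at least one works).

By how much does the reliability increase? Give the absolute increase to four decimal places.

0.1948

R_before = 0.735
R_after = 1 − (1 − 0.735)^2 = 0.9298
ΔR = 0.9298 − 0.735 = 0.1948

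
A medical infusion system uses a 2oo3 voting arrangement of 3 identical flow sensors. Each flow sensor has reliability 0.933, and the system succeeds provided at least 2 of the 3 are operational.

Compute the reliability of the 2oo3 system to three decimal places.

0.987

R = Σ_{i=2}^{3} C(3,i) p^i (1−p)^{3−i} with p = 0.933
C(3,2)·0.933^2·0.067^1 = 0.17497
C(3,3)·0.933^3·0.067^0 = 0.81217
Sum = 0.987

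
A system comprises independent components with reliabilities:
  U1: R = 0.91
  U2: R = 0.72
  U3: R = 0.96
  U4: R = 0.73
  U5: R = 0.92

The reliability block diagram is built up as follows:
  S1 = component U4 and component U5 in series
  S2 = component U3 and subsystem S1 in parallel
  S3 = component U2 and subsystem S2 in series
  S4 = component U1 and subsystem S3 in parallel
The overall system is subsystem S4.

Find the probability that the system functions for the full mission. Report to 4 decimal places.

Series (U4 and U5): 0.730000 × 0.920000 = 0.671600
Parallel (U3 and [0.671600]): 1 − (1 − 0.960000)(1 − 0.671600) = 0.986864
Series (U2 and [0.986864]): 0.720000 × 0.986864 = 0.710542
Parallel (U1 and [0.710542]): 1 − (1 − 0.910000)(1 − 0.710542) = 0.9739

0.9739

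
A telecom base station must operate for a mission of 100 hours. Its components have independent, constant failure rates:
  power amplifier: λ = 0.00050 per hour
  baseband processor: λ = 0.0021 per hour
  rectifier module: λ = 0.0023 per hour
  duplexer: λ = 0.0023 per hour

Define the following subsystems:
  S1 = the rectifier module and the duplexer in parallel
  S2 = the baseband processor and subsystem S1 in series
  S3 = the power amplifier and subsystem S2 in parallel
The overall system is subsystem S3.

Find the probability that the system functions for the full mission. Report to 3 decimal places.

0.989

R(power amplifier) = exp(−0.00050 × 100) = 0.95123
R(baseband processor) = exp(−0.0021 × 100) = 0.81058
R(rectifier module) = exp(−0.0023 × 100) = 0.79453
R(duplexer) = exp(−0.0023 × 100) = 0.79453
Parallel (rectifier module and duplexer): 1 − (1 − 0.79453)(1 − 0.79453) = 0.95778
Series (baseband processor and [0.95778]): 0.81058 × 0.95778 = 0.77636
Parallel (power amplifier and [0.77636]): 1 − (1 − 0.95123)(1 − 0.77636) = 0.989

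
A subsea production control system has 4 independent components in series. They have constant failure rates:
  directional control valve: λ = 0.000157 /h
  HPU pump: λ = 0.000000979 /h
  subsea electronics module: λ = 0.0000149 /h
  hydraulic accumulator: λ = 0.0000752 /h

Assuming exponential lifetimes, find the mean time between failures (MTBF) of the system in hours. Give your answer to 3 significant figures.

4030

Series of exponential components: λ_sys = Σ λ_i
λ_sys = 0.000157 + 0.000000979 + 0.0000149 + 0.0000752 = 2.4808e-04 /h
MTBF = 1 / λ_sys = 4030 h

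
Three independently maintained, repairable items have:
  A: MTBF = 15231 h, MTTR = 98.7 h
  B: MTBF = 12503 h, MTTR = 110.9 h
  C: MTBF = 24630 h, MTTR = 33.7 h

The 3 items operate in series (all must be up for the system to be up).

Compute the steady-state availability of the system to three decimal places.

0.983

A(A) = MTBF/(MTBF+MTTR) = 15231/(15231+98.7) = 0.993562
A(B) = MTBF/(MTBF+MTTR) = 12503/(12503+110.9) = 0.991208
A(C) = MTBF/(MTBF+MTTR) = 24630/(24630+33.7) = 0.998634
Series availability: 0.993562 × 0.991208 × 0.998634 = 0.983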